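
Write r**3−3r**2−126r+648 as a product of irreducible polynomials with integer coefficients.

Among the possible rational roots, r = 6 is a root, giving the factor (r−6) and quotient r**2+3r−108.
The remaining quadratic factors as (r+12)(r−9).

(r+12)(r−6)(r−9)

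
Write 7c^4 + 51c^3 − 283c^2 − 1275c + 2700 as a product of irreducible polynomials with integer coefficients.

By the rational root theorem, c = 12/7 is a root, giving the factor (7c − 12) and quotient c^3 + 9c^2 − 25c − 225.
Continuing, c = −5 is a root, giving the factor (c + 5) and quotient c^2 + 4c − 45.
The remaining quadratic factors as (c + 9)(c − 5).

(7c − 12)(c + 5)(c + 9)(c − 5)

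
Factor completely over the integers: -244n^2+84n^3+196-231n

(2n-7)(6n+7)(7n-4)

Among the possible rational roots, n = 7/2 is a root, so (2n-7) divides it; the quotient is 42n^2+25n-28.
The remaining quadratic factors as (6n+7)(7n-4).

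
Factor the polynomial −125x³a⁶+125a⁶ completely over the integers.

Factor out 125a⁶ first: what remains is −x³+1.
Recognize a difference of cubes with the parts 1 and x.

−125a⁶(x−1)(x²+x+1)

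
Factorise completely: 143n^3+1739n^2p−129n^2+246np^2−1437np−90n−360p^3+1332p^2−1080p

(11n+6p−15)(13n−5p+6)(n+12p)

Group: 11n(13n^2+151np+6n−60p^2+72p) + (6p−15)(13n^2+151np+6n−60p^2+72p); both groups contain (13n^2+151np+6n−60p^2+72p), so (11n+6p−15) is a factor with cofactor 13n^2+151np+6n−60p^2+72p.
The cofactor groups again: 13n^2+151np+6n−60p^2+72p = n(13n−5p+6) + 12p(13n−5p+6); both groups contain (13n−5p+6), giving (n+12p)(13n−5p+6).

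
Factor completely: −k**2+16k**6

Factor out k**2 first: what remains is 16k**4−1.
Recognize a difference of squares with the parts 4k**2 and 1.
4k**2−1 is again a difference of squares: (2k−1)(2k+1).

k**2(2k+1)(2k−1)(4k**2+1)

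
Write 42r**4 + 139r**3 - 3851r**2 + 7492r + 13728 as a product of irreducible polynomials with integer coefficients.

(2r - 11)(3r - 13)(7r + 8)(r + 12)

Among the possible rational roots, r = -8/7 is a root, giving the factor (7r + 8) and quotient 6r**3 + 13r**2 - 565r + 1716.
Continuing, r = -12 is a root, so (r + 12) is a factor; dividing leaves 6r**2 - 59r + 143.
The remaining quadratic factors as (3r - 13)(2r - 11).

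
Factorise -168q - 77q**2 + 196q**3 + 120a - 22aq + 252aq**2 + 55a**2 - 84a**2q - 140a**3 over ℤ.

Group: 5a(-28a**2 - 56aq + 11a - 28q**2 + 11q + 24) - 7q(-28a**2 - 56aq + 11a - 28q**2 + 11q + 24); both groups contain (-28a**2 - 56aq + 11a - 28q**2 + 11q + 24), so (5a - 7q) is a factor with cofactor -28a**2 - 56aq + 11a - 28q**2 + 11q + 24.
The cofactor groups again: -28a**2 - 56aq + 11a - 28q**2 + 11q + 24 = -7a(4a + 4q + 3) + (-7q + 8)(4a + 4q + 3); both groups contain (4a + 4q + 3), giving -(7a + 7q - 8)(4a + 4q + 3).

-(4a + 4q + 3)(5a - 7q)(7a + 7q - 8)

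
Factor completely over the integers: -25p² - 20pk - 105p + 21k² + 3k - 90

-(5p - 3k + 6)(5p + 7k + 15)

Group: -5p(5p + 7k + 15) + (3k - 6)(5p + 7k + 15); both groups contain (5p + 7k + 15).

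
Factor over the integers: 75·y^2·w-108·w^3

Factor out 3·w, leaving 25·y^2-36·w^2, which is a difference of two squares.

3·w·(5·y-6·w)·(5·y+6·w)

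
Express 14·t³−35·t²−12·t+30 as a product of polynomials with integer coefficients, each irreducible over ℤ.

(2·t−5)·(7·t²−6)

Group as (14·t³−12·t) + (−35·t²+30) = 2·t·(7·t²−6) − 5·(7·t²−6).
Both groups share the factor (7·t²−6).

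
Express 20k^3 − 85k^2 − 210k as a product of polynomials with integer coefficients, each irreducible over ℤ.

5k(4k + 7)(k − 6)

Pull out the common factor 5k, then factor the remaining trinomial.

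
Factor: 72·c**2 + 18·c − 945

9·(2·c − 7)·(4·c + 15)

Pull out the common factor 9, then factor the remaining trinomial.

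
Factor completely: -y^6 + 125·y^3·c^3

-y^3·(y - 5·c)·(y^2 + 5·y·c + 25·c^2)

Pull out the common factor y^3, leaving -y^3 + 125·c^3.
Recognize a difference of cubes with the parts 5·c and y.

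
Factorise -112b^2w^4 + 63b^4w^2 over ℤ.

7b^2w^2(3b + 4w)(3b - 4w)

Factor out 7b^2w^2, leaving 9b^2 - 16w^2, which is a difference of two squares.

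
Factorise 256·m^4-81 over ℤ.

(4·m+3)·(4·m-3)·(16·m^2+9)

Write as (16·m^2)² − (9)², then factor 16·m^2-9 once more.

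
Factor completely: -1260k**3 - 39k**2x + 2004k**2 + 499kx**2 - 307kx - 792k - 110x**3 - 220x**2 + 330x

Group: 15k(-84k**2 + 59kx + 72k - 10x**2 - 30x) + (11x - 11)(-84k**2 + 59kx + 72k - 10x**2 - 30x); both groups contain (-84k**2 + 59kx + 72k - 10x**2 - 30x), so (15k + 11x - 11) is a factor with cofactor -84k**2 + 59kx + 72k - 10x**2 - 30x.
The cofactor groups again: -84k**2 + 59kx + 72k - 10x**2 - 30x = -12k(7k - 2x - 6) + 5x(7k - 2x - 6); both groups contain (7k - 2x - 6), giving -(12k - 5x)(7k - 2x - 6).

-(12k - 5x)(15k + 11x - 11)(7k - 2x - 6)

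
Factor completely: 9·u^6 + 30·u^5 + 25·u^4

Factor out u^4 first: what remains is 9·u^2 + 30·u + 25.
Recognize a perfect-square trinomial with the parts 3·u and 5.

u^4·(3·u + 5)^2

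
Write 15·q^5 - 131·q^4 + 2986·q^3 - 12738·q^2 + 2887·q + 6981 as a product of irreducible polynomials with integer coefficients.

By the rational root theorem, q = 13/3 is a root, so (3·q - 13) divides it; the quotient is 5·q^4 - 22·q^3 + 900·q^2 - 346·q - 537.
Then q = 1 is a root, so (q - 1) divides it; the quotient is 5·q^3 - 17·q^2 + 883·q + 537.
Continuing, q = -3/5 is a root, giving the factor (5·q + 3) and quotient q^2 - 4·q + 179.
The quadratic q^2 - 4·q + 179 has discriminant -700 < 0 and is irreducible over ℤ.

(3·q - 13)·(5·q + 3)·(q - 1)·(q^2 - 4·q + 179)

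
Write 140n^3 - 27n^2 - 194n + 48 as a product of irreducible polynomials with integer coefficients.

(4n - 1)(5n + 6)(7n - 8)

Among the possible rational roots, n = -6/5 is a root, so (5n + 6) divides it; the quotient is 28n^2 - 39n + 8.
The remaining quadratic factors as (7n - 8)(4n - 1).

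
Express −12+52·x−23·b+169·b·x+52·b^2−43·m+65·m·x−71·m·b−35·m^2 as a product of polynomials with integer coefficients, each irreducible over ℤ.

Group: −5·m·(7·m−4·b−13·x+3) + (−13·b−4)·(7·m−4·b−13·x+3); both groups contain (7·m−4·b−13·x+3).

−(7·m−4·b−13·x+3)·(5·m+13·b+4)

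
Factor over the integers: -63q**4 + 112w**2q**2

Pull out the common factor 7q**2; 16w**2 - 9q**2 is a difference of squares.

7q**2(4w - 3q)(4w + 3q)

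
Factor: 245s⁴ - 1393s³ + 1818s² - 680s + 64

(5s - 2)(7s - 1)(7s - 8)(s - 4)

Testing divisors of the constant over divisors of the leading coefficient, s = 8/7 is a root, so (7s - 8) is a factor; dividing leaves 35s³ - 159s² + 78s - 8.
Continuing, s = 4 is a root, giving the factor (s - 4) and quotient 35s² - 19s + 2.
The remaining quadratic factors as (5s - 2)(7s - 1).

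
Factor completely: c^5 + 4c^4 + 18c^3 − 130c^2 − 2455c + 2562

Among the possible rational roots, c = 1 is a root, so (c − 1) divides it; the quotient is c^4 + 5c^3 + 23c^2 − 107c − 2562.
Next, c = 6 is a root, giving the factor (c − 6) and quotient c^3 + 11c^2 + 89c + 427.
Continuing, c = −7 is a root, so (c + 7) is a factor; dividing leaves c^2 + 4c + 61.
The quadratic c^2 + 4c + 61 has discriminant −228 < 0 and is irreducible over ℤ.

(c + 7)(c − 1)(c − 6)(c^2 + 4c + 61)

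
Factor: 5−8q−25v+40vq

(5v−1)(8q−5)

Group as (40vq−25v) + (−8q+5) = 5v(8q−5) − (8q−5).
Both groups share the factor (8q−5).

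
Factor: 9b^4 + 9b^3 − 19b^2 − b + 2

(3b + 1)(3b − 1)(b + 2)(b − 1)

By the rational root theorem, b = 1 is a root, so (b − 1) is a factor; dividing leaves 9b^3 + 18b^2 − b − 2.
Next, b = −1/3 is a root, so (3b + 1) is a factor; dividing leaves 3b^2 + 5b − 2.
The remaining quadratic factors as (b + 2)(3b − 1).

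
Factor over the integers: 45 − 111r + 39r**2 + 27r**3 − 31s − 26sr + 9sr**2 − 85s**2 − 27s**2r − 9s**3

Group: s(−9s**2 − 36sr − 76s − 27r**2 − 66r + 45) + (−r + 1)(−9s**2 − 36sr − 76s − 27r**2 − 66r + 45); both groups contain (−9s**2 − 36sr − 76s − 27r**2 − 66r + 45), so (s − r + 1) is a factor with cofactor −9s**2 − 36sr − 76s − 27r**2 − 66r + 45.
The cofactor groups again: −9s**2 − 36sr − 76s − 27r**2 − 66r + 45 = −s(9s + 9r − 5) + (−3r − 9)(9s + 9r − 5); both groups contain (9s + 9r − 5), giving −(s + 3r + 9)(9s + 9r − 5).

−(s − r + 1)(s + 3r + 9)(9s + 9r − 5)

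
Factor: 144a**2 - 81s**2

Every term has a factor of 9. Then 16a**2 - 9s**2 = (4a)² − (3s)².

9(4a + 3s)(4a - 3s)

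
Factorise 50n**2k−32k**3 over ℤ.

2k(5n−4k)(5n+4k)

Pull out the common factor 2k; 25n**2−16k**2 is a difference of squares.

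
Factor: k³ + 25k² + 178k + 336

(k + 14)(k + 3)(k + 8)

Among the possible rational roots, k = -14 is a root, so (k + 14) is a factor; dividing leaves k² + 11k + 24.
The remaining quadratic factors as (k + 8)(k + 3).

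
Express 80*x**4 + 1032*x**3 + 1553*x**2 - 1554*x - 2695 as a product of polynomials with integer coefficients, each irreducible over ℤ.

Trying the rational-root candidates, x = -7/4 is a root, so (4*x + 7) is a factor; dividing leaves 20*x**3 + 223*x**2 - 2*x - 385.
Continuing, x = 5/4 is a root, so (4*x - 5) divides it; the quotient is 5*x**2 + 62*x + 77.
The remaining quadratic factors as (x + 11)(5*x + 7).

(4*x + 7)*(4*x - 5)*(5*x + 7)*(x + 11)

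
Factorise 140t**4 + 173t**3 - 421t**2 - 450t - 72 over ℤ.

(4t + 3)(5t + 1)(7t - 12)(t + 2)

By the rational root theorem, t = -1/5 is a root, so (5t + 1) is a factor; dividing leaves 28t**3 + 29t**2 - 90t - 72.
Continuing, t = -2 is a root, giving the factor (t + 2) and quotient 28t**2 - 27t - 36.
The remaining quadratic factors as (7t - 12)(4t + 3).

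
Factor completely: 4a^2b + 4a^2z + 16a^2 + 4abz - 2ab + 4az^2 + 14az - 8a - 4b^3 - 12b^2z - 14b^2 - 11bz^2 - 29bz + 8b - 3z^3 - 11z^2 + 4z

(2a + 2b + 3z - 1)(2a - 2b - z)(b + z + 4)

Group: 2a(2ab + 2az + 8a - 2b^2 - 3bz - 8b - z^2 - 4z) + (2b + 3z - 1)(2ab + 2az + 8a - 2b^2 - 3bz - 8b - z^2 - 4z); both groups contain (2ab + 2az + 8a - 2b^2 - 3bz - 8b - z^2 - 4z), so (2a + 2b + 3z - 1) is a factor with cofactor 2ab + 2az + 8a - 2b^2 - 3bz - 8b - z^2 - 4z.
The cofactor groups again: 2ab + 2az + 8a - 2b^2 - 3bz - 8b - z^2 - 4z = b(2a - 2b - z) + (z + 4)(2a - 2b - z); both groups contain (2a - 2b - z), giving (b + z + 4)(2a - 2b - z).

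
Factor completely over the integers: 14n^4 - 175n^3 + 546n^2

7n^2(2n - 13)(n - 6)

Pull out the common factor 7n^2, then factor the remaining trinomial.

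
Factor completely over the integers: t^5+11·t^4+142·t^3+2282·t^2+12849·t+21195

(t+3)·(t+5)·(t+9)·(t^2−6·t+157)

Among the possible rational roots, t = −5 is a root, giving the factor (t+5) and quotient t^4+6·t^3+112·t^2+1722·t+4239.
Next, t = −3 is a root, so (t+3) is a factor; dividing leaves t^3+3·t^2+103·t+1413.
Continuing, t = −9 is a root, giving the factor (t+9) and quotient t^2−6·t+157.
The quadratic t^2−6·t+157 has discriminant −592 < 0 and is irreducible over ℤ.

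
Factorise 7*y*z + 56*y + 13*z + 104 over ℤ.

Group as (7*y*z + 56*y) + (13*z + 104) = 7*y*(z + 8) + 13*(z + 8).
Both groups share the factor (z + 8).

(7*y + 13)*(z + 8)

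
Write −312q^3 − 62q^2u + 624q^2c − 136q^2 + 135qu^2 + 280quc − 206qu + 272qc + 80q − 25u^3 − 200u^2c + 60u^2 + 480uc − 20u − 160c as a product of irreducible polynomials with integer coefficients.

Group: 4q(−78q^2 − 35qu − 34q + 25u^2 − 60u + 20) + (−u − 8c)(−78q^2 − 35qu − 34q + 25u^2 − 60u + 20); both groups contain (−78q^2 − 35qu − 34q + 25u^2 − 60u + 20), so (4q − u − 8c) is a factor with cofactor −78q^2 − 35qu − 34q + 25u^2 − 60u + 20.
The cofactor groups again: −78q^2 − 35qu − 34q + 25u^2 − 60u + 20 = −6q(13q − 5u + 10) + (−5u + 2)(13q − 5u + 10); both groups contain (13q − 5u + 10), giving −(6q + 5u − 2)(13q − 5u + 10).

−(4q − u − 8c)(13q − 5u + 10)(6q + 5u − 2)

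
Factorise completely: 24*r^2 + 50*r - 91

(4*r + 13)*(6*r - 7)

Need a pair with product 24·(-91) = -2184 and sum 50: that's -28 and 78.
Split the middle term: 24*r^2 - 28*r + 78*r - 91 = 4*r*(6*r - 7) + 13*(6*r - 7).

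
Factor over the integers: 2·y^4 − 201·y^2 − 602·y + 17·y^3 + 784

(2·y + 7)·(y + 14)·(y − 1)·(y − 8)

Trying the rational-root candidates, y = −7/2 is a root, so (2·y + 7) divides it; the quotient is y^3 + 5·y^2 − 118·y + 112.
Next, y = −14 is a root, so (y + 14) is a factor; dividing leaves y^2 − 9·y + 8.
The remaining quadratic factors as (y − 1)(y − 8).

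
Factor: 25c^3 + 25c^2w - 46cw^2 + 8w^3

Group: 5c(5c^2 + 6cw - 8w^2) - w(5c^2 + 6cw - 8w^2); both groups contain (5c^2 + 6cw - 8w^2), so (5c - w) is a factor with cofactor 5c^2 + 6cw - 8w^2.
The cofactor groups again: 5c^2 + 6cw - 8w^2 = c(5c - 4w) + 2w(5c - 4w); both groups contain (5c - 4w), giving (c + 2w)(5c - 4w).

(5c - 4w)(5c - w)(c + 2w)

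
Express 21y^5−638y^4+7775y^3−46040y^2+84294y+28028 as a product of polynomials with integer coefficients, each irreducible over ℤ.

Among the possible rational roots, y = −2/7 is a root, giving the factor (7y+2) and quotient 3y^4−92y^3+1137y^2−6902y+14014.
Then y = 13 is a root, so (y−13) divides it; the quotient is 3y^3−53y^2+448y−1078.
Next, y = 11/3 is a root, giving the factor (3y−11) and quotient y^2−14y+98.
The quadratic y^2−14y+98 has discriminant −196 < 0 and is irreducible over ℤ.

(3y−11)(7y+2)(y−13)(y^2−14y+98)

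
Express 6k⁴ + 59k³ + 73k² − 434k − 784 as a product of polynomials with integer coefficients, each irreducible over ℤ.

(2k + 7)(3k − 8)(k + 2)(k + 7)

Trying the rational-root candidates, k = −7 is a root, so (k + 7) is a factor; dividing leaves 6k³ + 17k² − 46k − 112.
Continuing, k = −2 is a root, so (k + 2) divides it; the quotient is 6k² + 5k − 56.
The remaining quadratic factors as (3k − 8)(2k + 7).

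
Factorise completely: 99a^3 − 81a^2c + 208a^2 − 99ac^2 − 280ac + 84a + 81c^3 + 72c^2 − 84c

Group: a(99a^2 + 18ac + 208a − 81c^2 − 72c + 84) − c(99a^2 + 18ac + 208a − 81c^2 − 72c + 84); both groups contain (99a^2 + 18ac + 208a − 81c^2 − 72c + 84), so (a − c) is a factor with cofactor 99a^2 + 18ac + 208a − 81c^2 − 72c + 84.
The cofactor groups again: 99a^2 + 18ac + 208a − 81c^2 − 72c + 84 = 9a(11a − 9c + 6) + (9c + 14)(11a − 9c + 6); both groups contain (11a − 9c + 6), giving (9a + 9c + 14)(11a − 9c + 6).

(11a − 9c + 6)(9a + 9c + 14)(a − c)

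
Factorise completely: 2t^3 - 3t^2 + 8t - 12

(2t - 3)(t^2 + 4)

Group as (2t^3 + 8t) + (-3t^2 - 12) = 2t(t^2 + 4) - 3(t^2 + 4).
Both groups share the factor (t^2 + 4).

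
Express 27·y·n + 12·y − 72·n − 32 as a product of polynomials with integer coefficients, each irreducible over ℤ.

(3·y − 8)·(9·n + 4)

Group as (27·y·n + 12·y) + (−72·n − 32) = 3·y·(9·n + 4) − 8·(9·n + 4).
Both groups share the factor (9·n + 4).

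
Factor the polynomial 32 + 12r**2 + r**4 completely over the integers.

Substitute u = r**2 to get a quadratic in u, then factor.
r**2 + 4 is irreducible over ℤ (sum of squares).
r**2 + 8 is irreducible over ℤ (always positive, so no real roots).

(r**2 + 4)(r**2 + 8)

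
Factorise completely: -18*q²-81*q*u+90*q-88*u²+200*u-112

-(3*q+8*u-8)*(6*q+11*u-14)

Group: -3*q*(6*q+11*u-14) + (-8*u+8)*(6*q+11*u-14); both groups contain (6*q+11*u-14).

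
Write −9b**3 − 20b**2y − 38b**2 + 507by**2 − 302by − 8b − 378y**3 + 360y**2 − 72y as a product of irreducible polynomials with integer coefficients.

−(9b − 7y + 2)(b + 9y)(b − 6y + 4)

Group: 9b(−b**2 − 3by − 4b + 54y**2 − 36y) + (−7y + 2)(−b**2 − 3by − 4b + 54y**2 − 36y); both groups contain (−b**2 − 3by − 4b + 54y**2 − 36y), so (9b − 7y + 2) is a factor with cofactor −b**2 − 3by − 4b + 54y**2 − 36y.
The cofactor groups again: −b**2 − 3by − 4b + 54y**2 − 36y = −b(b − 6y + 4) − 9y(b − 6y + 4); both groups contain (b − 6y + 4), giving −(b + 9y)(b − 6y + 4).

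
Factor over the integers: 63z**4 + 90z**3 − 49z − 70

(7z + 10)(9z**3 − 7)

Group as (63z**4 − 49z) + (90z**3 − 70) = 7z(9z**3 − 7) + 10(9z**3 − 7).
Both groups share the factor (9z**3 − 7).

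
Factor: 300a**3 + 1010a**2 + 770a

10a(5a + 11)(6a + 7)

Pull out the common factor 10a, then factor the remaining trinomial.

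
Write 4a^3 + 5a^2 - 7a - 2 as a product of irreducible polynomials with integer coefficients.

Testing divisors of the constant over divisors of the leading coefficient, a = -1/4 is a root, so (4a + 1) is a factor; dividing leaves a^2 + a - 2.
The remaining quadratic factors as (a - 1)(a + 2).

(4a + 1)(a + 2)(a - 1)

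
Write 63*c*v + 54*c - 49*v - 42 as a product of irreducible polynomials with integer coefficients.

(7*v + 6)*(9*c - 7)

Group as (63*c*v + 54*c) + (-49*v - 42) = 9*c*(7*v + 6) - 7*(7*v + 6).
Both groups share the factor (7*v + 6).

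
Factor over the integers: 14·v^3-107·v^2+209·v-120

(2·v-3)·(7·v-8)·(v-5)

Trying the rational-root candidates, v = 8/7 is a root, so (7·v-8) divides it; the quotient is 2·v^2-13·v+15.
The remaining quadratic factors as (2·v-3)(v-5).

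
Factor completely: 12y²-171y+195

Pull out the common factor 3, then factor the remaining trinomial.

3(4y-5)(y-13)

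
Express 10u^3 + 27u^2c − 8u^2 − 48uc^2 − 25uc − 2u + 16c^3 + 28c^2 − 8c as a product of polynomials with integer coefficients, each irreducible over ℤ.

(5u − 4c + 1)(2u − c − 2)(u + 4c)

Group: 5u(2u^2 + 7uc − 2u − 4c^2 − 8c) + (−4c + 1)(2u^2 + 7uc − 2u − 4c^2 − 8c); both groups contain (2u^2 + 7uc − 2u − 4c^2 − 8c), so (5u − 4c + 1) is a factor with cofactor 2u^2 + 7uc − 2u − 4c^2 − 8c.
The cofactor groups again: 2u^2 + 7uc − 2u − 4c^2 − 8c = u(2u − c − 2) + 4c(2u − c − 2); both groups contain (2u − c − 2), giving (u + 4c)(2u − c − 2).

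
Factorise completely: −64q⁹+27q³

Every term has a factor of q³; factoring it out leaves −64q⁶+27.
Recognize a difference of cubes with the parts 3 and 4q².

−q³(4q²−3)(16q⁴+12q²+9)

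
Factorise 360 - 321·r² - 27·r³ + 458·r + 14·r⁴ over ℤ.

Trying the rational-root candidates, r = 2 is a root, giving the factor (r - 2) and quotient 14·r³ + r² - 319·r - 180.
Then r = 5 is a root, so (r - 5) divides it; the quotient is 14·r² + 71·r + 36.
The remaining quadratic factors as (7·r + 4)(2·r + 9).

(2·r + 9)·(7·r + 4)·(r - 2)·(r - 5)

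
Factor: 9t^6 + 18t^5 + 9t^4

9t^4(t + 1)^2

Every term has a factor of 9t^4; factoring it out leaves t^2 + 2t + 1.
Recognize a perfect-square trinomial with the parts 1 and t.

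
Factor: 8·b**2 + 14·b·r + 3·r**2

Group: 2·b·(4·b + r) + 3·r·(4·b + r); both groups contain (4·b + r).

(2·b + 3·r)·(4·b + r)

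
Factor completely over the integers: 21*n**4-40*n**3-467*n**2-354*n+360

(3*n+5)*(7*n-4)*(n+3)*(n-6)

Testing divisors of the constant over divisors of the leading coefficient, n = 6 is a root, so (n-6) is a factor; dividing leaves 21*n**3+86*n**2+49*n-60.
Then n = 4/7 is a root, so (7*n-4) is a factor; dividing leaves 3*n**2+14*n+15.
The remaining quadratic factors as (n+3)(3*n+5).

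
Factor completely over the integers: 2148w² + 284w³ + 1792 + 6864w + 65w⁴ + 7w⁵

By the rational root theorem, w = −4 is a root, so (w + 4) is a factor; dividing leaves 7w⁴ + 37w³ + 136w² + 1604w + 448.
Continuing, w = −2/7 is a root, giving the factor (7w + 2) and quotient w³ + 5w² + 18w + 224.
Next, w = −7 is a root, giving the factor (w + 7) and quotient w² − 2w + 32.
The quadratic w² − 2w + 32 has discriminant −124 < 0 and is irreducible over ℤ.

(7w + 2)(w + 4)(w + 7)(w² − 2w + 32)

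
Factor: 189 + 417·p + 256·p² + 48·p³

(3·p + 7)·(4·p + 3)·(4·p + 9)

Trying the rational-root candidates, p = −7/3 is a root, so (3·p + 7) is a factor; dividing leaves 16·p² + 48·p + 27.
The remaining quadratic factors as (4·p + 3)(4·p + 9).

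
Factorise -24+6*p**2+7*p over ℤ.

Need a pair with product 6·(-24) = -144 and sum 7: that's -9 and 16.
Split the middle term: 6*p**2-9*p + 16*p-24 = 3*p*(2*p-3) + 8*(2*p-3).

(2*p-3)*(3*p+8)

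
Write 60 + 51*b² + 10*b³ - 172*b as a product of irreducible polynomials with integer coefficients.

Among the possible rational roots, b = -15/2 is a root, giving the factor (2*b + 15) and quotient 5*b² - 12*b + 4.
The remaining quadratic factors as (b - 2)(5*b - 2).

(2*b + 15)*(5*b - 2)*(b - 2)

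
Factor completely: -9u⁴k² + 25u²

Pull out the common factor u², leaving -9u²k² + 25.
Recognize a difference of squares with the parts 5 and 3uk.

-u²(3uk + 5)(3uk - 5)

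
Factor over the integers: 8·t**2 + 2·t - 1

Need a pair with product 8·(-1) = -8 and sum 2: that's -2 and 4.
Split the middle term: 8·t**2 - 2·t + 4·t - 1 = 2·t·(4·t - 1) + (4·t - 1).

(2·t + 1)·(4·t - 1)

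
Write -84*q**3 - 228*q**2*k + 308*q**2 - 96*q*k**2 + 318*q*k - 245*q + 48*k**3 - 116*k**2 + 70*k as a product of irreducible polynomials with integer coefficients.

-(7*q - 2*k)*(2*q + 4*k - 5)*(6*q + 6*k - 7)

Group: 7*q*(-12*q**2 - 36*q*k + 44*q - 24*k**2 + 58*k - 35) - 2*k*(-12*q**2 - 36*q*k + 44*q - 24*k**2 + 58*k - 35); both groups contain (-12*q**2 - 36*q*k + 44*q - 24*k**2 + 58*k - 35), so (7*q - 2*k) is a factor with cofactor -12*q**2 - 36*q*k + 44*q - 24*k**2 + 58*k - 35.
The cofactor groups again: -12*q**2 - 36*q*k + 44*q - 24*k**2 + 58*k - 35 = -2*q*(6*q + 6*k - 7) + (-4*k + 5)*(6*q + 6*k - 7); both groups contain (6*q + 6*k - 7), giving -(2*q + 4*k - 5)*(6*q + 6*k - 7).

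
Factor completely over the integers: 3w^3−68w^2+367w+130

Testing divisors of the constant over divisors of the leading coefficient, w = 13 is a root, giving the factor (w−13) and quotient 3w^2−29w−10.
The remaining quadratic factors as (w−10)(3w+1).

(3w+1)(w−10)(w−13)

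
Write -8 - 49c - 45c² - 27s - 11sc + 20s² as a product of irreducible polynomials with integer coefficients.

Group: 5s(4s + 5c + 1) + (-9c - 8)(4s + 5c + 1); both groups contain (4s + 5c + 1).

(5s - 9c - 8)(4s + 5c + 1)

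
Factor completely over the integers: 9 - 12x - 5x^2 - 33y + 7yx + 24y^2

Group: 3y(8y + 5x - 3) + (-x - 3)(8y + 5x - 3); both groups contain (8y + 5x - 3).

(3y - x - 3)(8y + 5x - 3)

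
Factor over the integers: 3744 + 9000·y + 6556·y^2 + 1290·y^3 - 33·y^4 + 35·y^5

By the rational root theorem, y = -6/7 is a root, so (7·y + 6) is a factor; dividing leaves 5·y^4 - 9·y^3 + 192·y^2 + 772·y + 624.
Continuing, y = -2 is a root, so (y + 2) is a factor; dividing leaves 5·y^3 - 19·y^2 + 230·y + 312.
Continuing, y = -6/5 is a root, so (5·y + 6) divides it; the quotient is y^2 - 5·y + 52.
The quadratic y^2 - 5·y + 52 has discriminant -183 < 0 and is irreducible over ℤ.

(5·y + 6)·(7·y + 6)·(y + 2)·(y^2 - 5·y + 52)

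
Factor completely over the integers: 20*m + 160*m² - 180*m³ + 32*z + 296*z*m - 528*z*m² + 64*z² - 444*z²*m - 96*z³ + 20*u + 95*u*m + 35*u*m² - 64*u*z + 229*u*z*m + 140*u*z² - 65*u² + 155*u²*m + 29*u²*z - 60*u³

Group: 3*u*(-20*u² - 17*u*z + 25*u*m + 5*u + 24*z² + 87*z*m + 8*z + 45*m² + 5*m) + (-4*z - 4*m + 4)*(-20*u² - 17*u*z + 25*u*m + 5*u + 24*z² + 87*z*m + 8*z + 45*m² + 5*m); both groups contain (-20*u² - 17*u*z + 25*u*m + 5*u + 24*z² + 87*z*m + 8*z + 45*m² + 5*m), so (3*u - 4*z - 4*m + 4) is a factor with cofactor -20*u² - 17*u*z + 25*u*m + 5*u + 24*z² + 87*z*m + 8*z + 45*m² + 5*m.
The cofactor groups again: -20*u² - 17*u*z + 25*u*m + 5*u + 24*z² + 87*z*m + 8*z + 45*m² + 5*m = -5*u*(4*u - 3*z - 9*m - 1) + (-8*z - 5*m)*(4*u - 3*z - 9*m - 1); both groups contain (4*u - 3*z - 9*m - 1), giving -(5*u + 8*z + 5*m)*(4*u - 3*z - 9*m - 1).

-(3*u - 4*z - 4*m + 4)*(4*u - 3*z - 9*m - 1)*(5*u + 8*z + 5*m)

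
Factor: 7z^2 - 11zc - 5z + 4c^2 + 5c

(7z - 4c - 5)(z - c)

Group: 7z(z - c) + (-4c - 5)(z - c); both groups contain (z - c).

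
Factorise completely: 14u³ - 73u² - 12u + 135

By the rational root theorem, u = -9/7 is a root, giving the factor (7u + 9) and quotient 2u² - 13u + 15.
The remaining quadratic factors as (u - 5)(2u - 3).

(2u - 3)(7u + 9)(u - 5)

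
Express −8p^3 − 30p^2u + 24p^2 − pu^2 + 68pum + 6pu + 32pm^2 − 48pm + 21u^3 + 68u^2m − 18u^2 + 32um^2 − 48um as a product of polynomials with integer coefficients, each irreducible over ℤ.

Group: p(−8p^2 − 22pu + 24p + 21u^2 + 68um − 18u + 32m^2 − 48m) + u(−8p^2 − 22pu + 24p + 21u^2 + 68um − 18u + 32m^2 − 48m); both groups contain (−8p^2 − 22pu + 24p + 21u^2 + 68um − 18u + 32m^2 − 48m), so (p + u) is a factor with cofactor −8p^2 − 22pu + 24p + 21u^2 + 68um − 18u + 32m^2 − 48m.
The cofactor groups again: −8p^2 − 22pu + 24p + 21u^2 + 68um − 18u + 32m^2 − 48m = −4p(2p + 7u + 4m − 6) + (3u + 8m)(2p + 7u + 4m − 6); both groups contain (2p + 7u + 4m − 6), giving −(4p − 3u − 8m)(2p + 7u + 4m − 6).

−(4p − 3u − 8m)(2p + 7u + 4m − 6)(p + u)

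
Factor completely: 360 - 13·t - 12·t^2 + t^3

(t + 5)·(t - 8)·(t - 9)

By the rational root theorem, t = 8 is a root, giving the factor (t - 8) and quotient t^2 - 4·t - 45.
The remaining quadratic factors as (t - 9)(t + 5).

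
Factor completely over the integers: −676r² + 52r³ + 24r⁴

Pull out the common factor 4r², then factor the remaining trinomial.

4r²(2r + 13)(3r − 13)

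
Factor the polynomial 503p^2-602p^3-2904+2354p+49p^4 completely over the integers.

(7p-11)(7p-12)(p+2)(p-11)

Among the possible rational roots, p = 12/7 is a root, so (7p-12) divides it; the quotient is 7p^3-74p^2-55p+242.
Next, p = -2 is a root, giving the factor (p+2) and quotient 7p^2-88p+121.
The remaining quadratic factors as (p-11)(7p-11).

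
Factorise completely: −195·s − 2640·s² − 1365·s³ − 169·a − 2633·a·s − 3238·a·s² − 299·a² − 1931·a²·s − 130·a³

−(10·a + 7·s + 13)·(13·a + 15·s)·(a + 13·s + 1)

Group: 10·a·(−13·a² − 184·a·s − 13·a − 195·s² − 15·s) + (7·s + 13)·(−13·a² − 184·a·s − 13·a − 195·s² − 15·s); both groups contain (−13·a² − 184·a·s − 13·a − 195·s² − 15·s), so (10·a + 7·s + 13) is a factor with cofactor −13·a² − 184·a·s − 13·a − 195·s² − 15·s.
The cofactor groups again: −13·a² − 184·a·s − 13·a − 195·s² − 15·s = −13·a·(a + 13·s + 1) − 15·s·(a + 13·s + 1); both groups contain (a + 13·s + 1), giving −(13·a + 15·s)·(a + 13·s + 1).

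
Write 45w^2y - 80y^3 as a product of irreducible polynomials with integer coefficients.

Pull out the common factor 5y; 9w^2 - 16y^2 is a difference of squares.

5y(3w + 4y)(3w - 4y)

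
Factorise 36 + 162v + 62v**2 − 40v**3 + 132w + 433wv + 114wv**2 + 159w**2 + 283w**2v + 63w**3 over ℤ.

(9w − 2v + 6)(w + 4v + 1)(7w + 5v + 6)

Group: 7w(9w**2 + 34wv + 15w − 8v**2 + 22v + 6) + (5v + 6)(9w**2 + 34wv + 15w − 8v**2 + 22v + 6); both groups contain (9w**2 + 34wv + 15w − 8v**2 + 22v + 6), so (7w + 5v + 6) is a factor with cofactor 9w**2 + 34wv + 15w − 8v**2 + 22v + 6.
The cofactor groups again: 9w**2 + 34wv + 15w − 8v**2 + 22v + 6 = 9w(w + 4v + 1) + (−2v + 6)(w + 4v + 1); both groups contain (w + 4v + 1), giving (9w − 2v + 6)(w + 4v + 1).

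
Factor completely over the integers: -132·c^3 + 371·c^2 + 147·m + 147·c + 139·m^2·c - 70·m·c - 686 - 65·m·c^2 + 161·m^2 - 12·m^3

Group: 3·m·(-4·m^2 + 41·m·c + 63·m + 33·c^2 - 35·c - 98) + (-4·c + 7)·(-4·m^2 + 41·m·c + 63·m + 33·c^2 - 35·c - 98); both groups contain (-4·m^2 + 41·m·c + 63·m + 33·c^2 - 35·c - 98), so (3·m - 4·c + 7) is a factor with cofactor -4·m^2 + 41·m·c + 63·m + 33·c^2 - 35·c - 98.
The cofactor groups again: -4·m^2 + 41·m·c + 63·m + 33·c^2 - 35·c - 98 = -m·(4·m + 3·c - 7) + (11·c + 14)·(4·m + 3·c - 7); both groups contain (4·m + 3·c - 7), giving -(m - 11·c - 14)·(4·m + 3·c - 7).

-(m - 11·c - 14)·(3·m - 4·c + 7)·(4·m + 3·c - 7)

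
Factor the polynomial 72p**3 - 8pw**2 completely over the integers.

8p(3p + w)(3p - w)

Pull out the common factor 8p; 9p**2 - w**2 is a difference of squares.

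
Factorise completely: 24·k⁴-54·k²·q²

6·k²·(2·k+3·q)·(2·k-3·q)

Factor out 6·k², leaving 4·k²-9·q², which is a difference of two squares.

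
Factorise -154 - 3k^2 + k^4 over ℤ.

(k^2 + 11)(k^2 - 14)

Substitute u = k^2 to get a quadratic in u, then factor.
k^2 - 14 is irreducible over ℤ (14 is not a perfect square).
k^2 + 11 is irreducible over ℤ (always positive, so no real roots).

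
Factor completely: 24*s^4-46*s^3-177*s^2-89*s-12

By the rational root theorem, s = -1/3 is a root, giving the factor (3*s+1) and quotient 8*s^3-18*s^2-53*s-12.
Next, s = -3/2 is a root, giving the factor (2*s+3) and quotient 4*s^2-15*s-4.
The remaining quadratic factors as (4*s+1)(s-4).

(2*s+3)*(3*s+1)*(4*s+1)*(s-4)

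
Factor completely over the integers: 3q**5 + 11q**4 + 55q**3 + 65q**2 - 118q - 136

(3q - 4)(q + 1)(q + 2)(q**2 + 2q + 17)

Trying the rational-root candidates, q = -1 is a root, so (q + 1) is a factor; dividing leaves 3q**4 + 8q**3 + 47q**2 + 18q - 136.
Then q = 4/3 is a root, so (3q - 4) is a factor; dividing leaves q**3 + 4q**2 + 21q + 34.
Next, q = -2 is a root, giving the factor (q + 2) and quotient q**2 + 2q + 17.
The quadratic q**2 + 2q + 17 has discriminant -64 < 0 and is irreducible over ℤ.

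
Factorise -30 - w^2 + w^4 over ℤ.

(w^2 + 5)(w^2 - 6)

Substitute u = w^2 to get a quadratic in u, then factor.
w^2 - 6 is irreducible over ℤ (6 is not a perfect square).
w^2 + 5 is irreducible over ℤ (always positive, so no real roots).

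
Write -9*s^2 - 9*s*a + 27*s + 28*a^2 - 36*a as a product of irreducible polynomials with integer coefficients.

Group: -3*s*(3*s + 7*a - 9) + 4*a*(3*s + 7*a - 9); both groups contain (3*s + 7*a - 9).

-(3*s - 4*a)*(3*s + 7*a - 9)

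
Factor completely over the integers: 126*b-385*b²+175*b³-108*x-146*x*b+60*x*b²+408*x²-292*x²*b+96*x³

(2*x-5*b+9)*(6*x-7*b)*(8*x+5*b-2)

Group: 6*x*(16*x²-30*x*b+68*x-25*b²+55*b-18) - 7*b*(16*x²-30*x*b+68*x-25*b²+55*b-18); both groups contain (16*x²-30*x*b+68*x-25*b²+55*b-18), so (6*x-7*b) is a factor with cofactor 16*x²-30*x*b+68*x-25*b²+55*b-18.
The cofactor groups again: 16*x²-30*x*b+68*x-25*b²+55*b-18 = 2*x*(8*x+5*b-2) + (-5*b+9)*(8*x+5*b-2); both groups contain (8*x+5*b-2), giving (2*x-5*b+9)*(8*x+5*b-2).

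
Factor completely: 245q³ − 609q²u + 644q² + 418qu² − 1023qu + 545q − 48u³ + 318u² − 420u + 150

(5q − 6u + 6)(7q − 8u + 5)(7q − u + 5)

Group: 5q(49q² − 63qu + 70q + 8u² − 45u + 25) + (−6u + 6)(49q² − 63qu + 70q + 8u² − 45u + 25); both groups contain (49q² − 63qu + 70q + 8u² − 45u + 25), so (5q − 6u + 6) is a factor with cofactor 49q² − 63qu + 70q + 8u² − 45u + 25.
The cofactor groups again: 49q² − 63qu + 70q + 8u² − 45u + 25 = 7q(7q − u + 5) + (−8u + 5)(7q − u + 5); both groups contain (7q − u + 5), giving (7q − 8u + 5)(7q − u + 5).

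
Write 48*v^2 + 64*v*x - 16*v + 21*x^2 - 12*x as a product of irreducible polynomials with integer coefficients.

(12*v + 7*x - 4)*(4*v + 3*x)

Group: 4*v*(12*v + 7*x - 4) + 3*x*(12*v + 7*x - 4); both groups contain (12*v + 7*x - 4).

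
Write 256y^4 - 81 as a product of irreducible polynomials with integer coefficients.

(4y + 3)(4y - 3)(16y^2 + 9)

Difference of squares twice: with A = 4y and B = 3, A⁴ − B⁴ = (A² − B²)(A² + B²), and A² − B² factors again.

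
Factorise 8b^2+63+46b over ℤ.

(2b+7)(4b+9)

Need a pair with product 8·63 = 504 and sum 46: that's 28 and 18.
Split the middle term: 8b^2+28b + 18b+63 = 4b(2b+7) + 9(2b+7).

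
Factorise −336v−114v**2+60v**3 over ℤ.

6v(2v−7)(5v+8)

Pull out the common factor 6v, then factor the remaining trinomial.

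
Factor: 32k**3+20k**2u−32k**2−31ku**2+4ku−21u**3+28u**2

(4k+3u−4)(8k+7u)(k−u)

Group: 4k(8k**2−ku−7u**2) + (3u−4)(8k**2−ku−7u**2); both groups contain (8k**2−ku−7u**2), so (4k+3u−4) is a factor with cofactor 8k**2−ku−7u**2.
The cofactor groups again: 8k**2−ku−7u**2 = k(8k+7u) − u(8k+7u); both groups contain (8k+7u), giving (k−u)(8k+7u).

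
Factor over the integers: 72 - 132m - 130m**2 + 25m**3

Testing divisors of the constant over divisors of the leading coefficient, m = 6 is a root, so (m - 6) divides it; the quotient is 25m**2 + 20m - 12.
The remaining quadratic factors as (5m + 6)(5m - 2).

(5m + 6)(5m - 2)(m - 6)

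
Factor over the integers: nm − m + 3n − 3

Group as (nm + 3n) + (−m − 3) = n(m + 3) − (m + 3).
Both groups share the factor (m + 3).

(m + 3)(n − 1)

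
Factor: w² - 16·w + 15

(w - 1)·(w - 15)

Two integers with product 15 and sum -16 are -15 and -1.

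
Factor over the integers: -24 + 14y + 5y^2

(5y - 6)(y + 4)

Need a pair with product 5·(-24) = -120 and sum 14: that's 20 and -6.
Split the middle term: 5y^2 + 20y - 6y - 24 = 5y(y + 4) - 6(y + 4).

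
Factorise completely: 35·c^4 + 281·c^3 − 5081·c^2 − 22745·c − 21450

(5·c + 13)·(7·c + 10)·(c + 15)·(c − 11)

Among the possible rational roots, c = 11 is a root, giving the factor (c − 11) and quotient 35·c^3 + 666·c^2 + 2245·c + 1950.
Continuing, c = −15 is a root, so (c + 15) divides it; the quotient is 35·c^2 + 141·c + 130.
The remaining quadratic factors as (7·c + 10)(5·c + 13).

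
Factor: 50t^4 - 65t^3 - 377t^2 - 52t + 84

(2t - 7)(5t + 3)(5t - 2)(t + 2)

Among the possible rational roots, t = 2/5 is a root, so (5t - 2) is a factor; dividing leaves 10t^3 - 9t^2 - 79t - 42.
Continuing, t = -3/5 is a root, giving the factor (5t + 3) and quotient 2t^2 - 3t - 14.
The remaining quadratic factors as (t + 2)(2t - 7).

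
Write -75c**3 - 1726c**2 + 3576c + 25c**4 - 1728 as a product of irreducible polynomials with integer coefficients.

By the rational root theorem, c = 6/5 is a root, giving the factor (5c - 6) and quotient 5c**3 - 9c**2 - 356c + 288.
Next, c = 9 is a root, so (c - 9) is a factor; dividing leaves 5c**2 + 36c - 32.
The remaining quadratic factors as (5c - 4)(c + 8).

(5c - 4)(5c - 6)(c + 8)(c - 9)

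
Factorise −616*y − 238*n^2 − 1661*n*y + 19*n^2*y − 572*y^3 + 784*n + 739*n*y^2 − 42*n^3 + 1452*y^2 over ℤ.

Group: n*(−42*n^2 − 149*n*y + 98*n + 143*y^2 − 77*y) + (−4*y + 8)*(−42*n^2 − 149*n*y + 98*n + 143*y^2 − 77*y); both groups contain (−42*n^2 − 149*n*y + 98*n + 143*y^2 − 77*y), so (n − 4*y + 8) is a factor with cofactor −42*n^2 − 149*n*y + 98*n + 143*y^2 − 77*y.
The cofactor groups again: −42*n^2 − 149*n*y + 98*n + 143*y^2 − 77*y = −3*n*(14*n − 11*y) + (−13*y + 7)*(14*n − 11*y); both groups contain (14*n − 11*y), giving −(3*n + 13*y − 7)*(14*n − 11*y).

−(14*n − 11*y)*(3*n + 13*y − 7)*(n − 4*y + 8)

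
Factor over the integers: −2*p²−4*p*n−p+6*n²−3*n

Group: −p*(2*p−2*n+1) − 3*n*(2*p−2*n+1); both groups contain (2*p−2*n+1).

−(2*p−2*n+1)*(p+3*n)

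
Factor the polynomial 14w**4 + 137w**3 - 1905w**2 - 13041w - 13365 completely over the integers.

Among the possible rational roots, w = 11 is a root, giving the factor (w - 11) and quotient 14w**3 + 291w**2 + 1296w + 1215.
Then w = -9/2 is a root, giving the factor (2w + 9) and quotient 7w**2 + 114w + 135.
The remaining quadratic factors as (w + 15)(7w + 9).

(2w + 9)(7w + 9)(w + 15)(w - 11)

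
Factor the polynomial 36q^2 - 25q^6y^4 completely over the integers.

-q^2(5q^2y^2 + 6)(5q^2y^2 - 6)

Factor out q^2 first: what remains is -25q^4y^4 + 36.
Recognize a difference of squares with the parts 6 and 5q^2y^2.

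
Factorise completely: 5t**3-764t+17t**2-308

Trying the rational-root candidates, t = -14 is a root, so (t+14) divides it; the quotient is 5t**2-53t-22.
The remaining quadratic factors as (t-11)(5t+2).

(5t+2)(t+14)(t-11)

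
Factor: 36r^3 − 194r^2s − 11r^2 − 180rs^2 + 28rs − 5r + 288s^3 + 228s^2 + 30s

Group: 4r(9r^2 − 62rs − 5r + 48s^2 + 30s) + (6s + 1)(9r^2 − 62rs − 5r + 48s^2 + 30s); both groups contain (9r^2 − 62rs − 5r + 48s^2 + 30s), so (4r + 6s + 1) is a factor with cofactor 9r^2 − 62rs − 5r + 48s^2 + 30s.
The cofactor groups again: 9r^2 − 62rs − 5r + 48s^2 + 30s = r(9r − 8s − 5) − 6s(9r − 8s − 5); both groups contain (9r − 8s − 5), giving (r − 6s)(9r − 8s − 5).

(4r + 6s + 1)(9r − 8s − 5)(r − 6s)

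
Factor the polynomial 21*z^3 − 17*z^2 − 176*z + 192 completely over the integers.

(3*z − 8)*(7*z − 8)*(z + 3)

Trying the rational-root candidates, z = −3 is a root, giving the factor (z + 3) and quotient 21*z^2 − 80*z + 64.
The remaining quadratic factors as (3*z − 8)(7*z − 8).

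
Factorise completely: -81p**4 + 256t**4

(4t - 3p)(4t + 3p)(16t**2 + 9p**2)

Difference of squares twice: with A = 4t and B = 3p, A⁴ − B⁴ = (A² − B²)(A² + B²), and A² − B² factors again.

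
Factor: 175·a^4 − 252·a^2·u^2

7·a^2·(5·a + 6·u)·(5·a − 6·u)

Pull out the common factor 7·a^2; 25·a^2 − 36·u^2 is a difference of squares.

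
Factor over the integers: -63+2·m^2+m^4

Substitute u = m^2 to get a quadratic in u, then factor.
m^2+9 is irreducible over ℤ (sum of squares).
m^2-7 is irreducible over ℤ (7 is not a perfect square).

(m^2+9)·(m^2-7)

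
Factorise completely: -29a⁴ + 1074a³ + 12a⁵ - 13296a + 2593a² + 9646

By the rational root theorem, a = -13/3 is a root, so (3a + 13) divides it; the quotient is 4a⁴ - 27a³ + 475a² - 1194a + 742.
Next, a = 1 is a root, giving the factor (a - 1) and quotient 4a³ - 23a² + 452a - 742.
Then a = 7/4 is a root, so (4a - 7) divides it; the quotient is a² - 4a + 106.
The quadratic a² - 4a + 106 has discriminant -408 < 0 and is irreducible over ℤ.

(3a + 13)(4a - 7)(a - 1)(a² - 4a + 106)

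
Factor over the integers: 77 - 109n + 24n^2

Need a pair with product 24·77 = 1848 and sum -109: that's -88 and -21.
Split the middle term: 24n^2 - 88n - 21n + 77 = 8n(3n - 11) - 7(3n - 11).

(3n - 11)(8n - 7)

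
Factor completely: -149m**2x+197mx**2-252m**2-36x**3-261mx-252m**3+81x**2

Group: 4m(-63m**2-53mx-63m+36x**2-81x) - x(-63m**2-53mx-63m+36x**2-81x); both groups contain (-63m**2-53mx-63m+36x**2-81x), so (4m-x) is a factor with cofactor -63m**2-53mx-63m+36x**2-81x.
The cofactor groups again: -63m**2-53mx-63m+36x**2-81x = -9m(7m+9x) + (4x-9)(7m+9x); both groups contain (7m+9x), giving -(9m-4x+9)(7m+9x).

-(4m-x)(7m+9x)(9m-4x+9)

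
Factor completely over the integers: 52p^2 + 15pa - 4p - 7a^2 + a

Group: 13p(4p - a) + (7a - 1)(4p - a); both groups contain (4p - a).

(4p - a)(13p + 7a - 1)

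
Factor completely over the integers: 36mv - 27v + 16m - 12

(4m - 3)(9v + 4)

Group as (36mv + 16m) + (-27v - 12) = 4m(9v + 4) - 3(9v + 4).
Both groups share the factor (9v + 4).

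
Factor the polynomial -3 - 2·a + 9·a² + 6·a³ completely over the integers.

Group as (6·a³ - 2·a) + (9·a² - 3) = 2·a·(3·a² - 1) + 3·(3·a² - 1).
Both groups share the factor (3·a² - 1).

(2·a + 3)·(3·a² - 1)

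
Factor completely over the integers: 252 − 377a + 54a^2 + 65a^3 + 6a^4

Among the possible rational roots, a = 1 is a root, so (a − 1) divides it; the quotient is 6a^3 + 71a^2 + 125a − 252.
Then a = 7/6 is a root, so (6a − 7) is a factor; dividing leaves a^2 + 13a + 36.
The remaining quadratic factors as (a + 4)(a + 9).

(6a − 7)(a + 4)(a + 9)(a − 1)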